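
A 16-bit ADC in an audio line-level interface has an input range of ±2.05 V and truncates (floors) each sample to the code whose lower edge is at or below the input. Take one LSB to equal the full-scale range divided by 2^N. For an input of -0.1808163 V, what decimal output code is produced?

29877

The full-scale span is 2.05 − (-2.05) = 4.1 V. LSB = 4.1 V / 2^16 ≈ 62.56 µV.
V_in − V_min = -0.1808163 − (-2.05) = 1.8691837 V.
Divide by LSB: 1.8691837 × 65536/4.1 = 29877.7617.
Truncating gives code 29877.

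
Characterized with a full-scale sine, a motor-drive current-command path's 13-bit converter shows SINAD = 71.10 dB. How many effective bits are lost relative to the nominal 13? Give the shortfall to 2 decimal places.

1.48 bits

ENOB = (SINAD − 1.76)/6.02 = (71.10 − 1.76)/6.02 = 11.5183 bits.
Lost resolution: 13 − 11.5183 = 1.4817 bits.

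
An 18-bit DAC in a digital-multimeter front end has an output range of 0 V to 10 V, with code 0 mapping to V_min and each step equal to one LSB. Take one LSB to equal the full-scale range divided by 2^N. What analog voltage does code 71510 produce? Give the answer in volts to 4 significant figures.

Full-scale range = 10 V. LSB = 10 V / 2^18.
V_out = 0 + 71510 × (10/262144) V
      = 0 + 2.72789 = 2.72789 V.

2.728 V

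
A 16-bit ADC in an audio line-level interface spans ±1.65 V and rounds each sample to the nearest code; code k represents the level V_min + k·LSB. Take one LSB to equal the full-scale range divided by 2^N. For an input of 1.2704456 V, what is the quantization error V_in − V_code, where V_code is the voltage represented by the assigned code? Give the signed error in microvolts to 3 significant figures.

Range = 1.65 − (-1.65) = 3.3 V. LSB = 3.3 V / 2^16 ≈ 50.35 µV.
Position in LSBs: (1.2704456 − (-1.65)) × 65536/3.3 = 57998.2796; rounding gives k = 57998.
Reconstructed level: -1.65 + 57998 × 3.3/65536 V = 1.2704315186 V.
e = 1.2704456 − (1.2704315186) = +14.1 µV.

+14.1 µV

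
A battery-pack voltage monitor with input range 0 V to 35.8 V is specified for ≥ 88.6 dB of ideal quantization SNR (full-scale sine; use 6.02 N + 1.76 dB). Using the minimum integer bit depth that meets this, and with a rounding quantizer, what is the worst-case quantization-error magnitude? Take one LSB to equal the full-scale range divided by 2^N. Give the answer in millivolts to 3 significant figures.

Span = 35.8 V.
Required N = ⌈(88.6 − 1.76)/6.02⌉ = ⌈14.425⌉ = 15.
LSB = 35.8 V ÷ 2^15 = 35.8/32768 V = 1.0925 mV.
Max error for round-to-nearest is LSB/2 = 0.546 mV.

0.546 mV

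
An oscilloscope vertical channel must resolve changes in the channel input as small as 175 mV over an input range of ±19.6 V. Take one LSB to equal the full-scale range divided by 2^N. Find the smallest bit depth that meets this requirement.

Range = 19.6 − (-19.6) = 39.2 V.
Levels needed ≥ 39.2/175 mV = 224.0. 2^8 = 256 suffices, so N_min = 8.

8 bits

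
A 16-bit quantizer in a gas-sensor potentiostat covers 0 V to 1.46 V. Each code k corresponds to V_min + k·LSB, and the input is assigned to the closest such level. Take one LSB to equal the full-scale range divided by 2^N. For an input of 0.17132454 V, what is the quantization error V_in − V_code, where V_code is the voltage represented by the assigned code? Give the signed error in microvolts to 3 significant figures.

+8.01 µV

Full-scale range = 1.46 V. LSB = 1.46 V / 2^16 ≈ 22.28 µV.
(V_in − V_min)/LSB = (0.17132454 − (0)) × 65536/1.46 = 7690.3596 → nearest code k = 7690.
Reconstructed level: 0 + 7690 × 1.46/65536 V = 0.17131652832 V.
Error = V_in − V_code = 0.17132454 − (0.17131652832) = +8.01 µV.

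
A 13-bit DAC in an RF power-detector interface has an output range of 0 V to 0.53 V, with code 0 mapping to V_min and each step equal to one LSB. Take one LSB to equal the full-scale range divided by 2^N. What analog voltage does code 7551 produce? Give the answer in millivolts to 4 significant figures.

488.5 mV

Range is 0.53 V. LSB = 0.53 V / 2^13.
V_out = V_min + code × LSB = 0 V + 7551 × 0.53 V / 8192
      = 0 V + 0.488529 V = 0.488529 V.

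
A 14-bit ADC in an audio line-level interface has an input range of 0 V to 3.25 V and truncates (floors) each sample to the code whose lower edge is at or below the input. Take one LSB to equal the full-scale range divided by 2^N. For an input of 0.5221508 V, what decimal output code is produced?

Span = 3.25 V. LSB = 3.25 V / 2^14 ≈ 198.4 µV.
(V_in − V_min) × 2^14/range = (0.5221508 − (0)) × 16384/3.25 = 2632.283.
Floor → code = 2632.

2632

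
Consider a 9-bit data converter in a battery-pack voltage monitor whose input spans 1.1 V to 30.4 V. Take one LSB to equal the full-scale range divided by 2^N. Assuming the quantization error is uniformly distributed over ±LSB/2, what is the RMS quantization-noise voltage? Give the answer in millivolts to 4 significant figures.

16.52 mV

The full-scale span is 30.4 − (1.1) = 29.3 V.
Step size = 29.3/512 V = 57.2266 mV.
V_rms = LSB/√12 = 57.2266 mV / √12 = 16.52 mV.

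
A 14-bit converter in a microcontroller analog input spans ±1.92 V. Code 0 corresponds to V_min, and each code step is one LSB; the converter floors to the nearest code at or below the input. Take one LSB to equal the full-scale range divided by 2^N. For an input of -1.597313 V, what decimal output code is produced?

Full-scale range = 1.92 V − (-1.92 V) = 3.84 V. LSB = 3.84 V / 2^14 ≈ 234.4 µV.
code = ⌊(V_in − V_min)/LSB⌋ = ⌊(V_in − V_min) × 2^14 / range⌋
     = ⌊(-1.597313 − (-1.92)) × 16384 / 3.84⌋ = ⌊0.322687 × 16384/3.84⌋
     = ⌊1376.798⌋ = 1376.

1376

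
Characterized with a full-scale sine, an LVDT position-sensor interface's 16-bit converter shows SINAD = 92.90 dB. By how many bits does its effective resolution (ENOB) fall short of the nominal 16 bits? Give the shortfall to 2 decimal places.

0.86 bits

ENOB = (SINAD − 1.76)/6.02 = (92.90 − 1.76)/6.02 = 15.1395 bits.
16 − 15.1395 = 0.86 bits below nominal.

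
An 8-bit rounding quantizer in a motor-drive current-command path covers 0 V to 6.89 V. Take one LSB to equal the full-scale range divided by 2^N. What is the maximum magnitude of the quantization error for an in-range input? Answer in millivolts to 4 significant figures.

13.46 mV

Range is 6.89 V.
One LSB is 6.89 V / 256 = 26.9141 mV.
A rounding quantizer has |error| ≤ LSB/2 = 13.46 mV.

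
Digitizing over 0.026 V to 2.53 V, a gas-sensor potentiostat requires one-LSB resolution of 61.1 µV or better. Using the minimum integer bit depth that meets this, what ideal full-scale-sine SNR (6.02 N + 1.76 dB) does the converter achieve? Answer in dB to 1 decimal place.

98.1 dB

The full-scale span is 2.53 − (0.026) = 2.504 V.
Need 2^N ≥ 2.504 V / 61.1 µV = 40980 → N_min = 16.
Ideal SNR at N = 16: 6.02·16 + 1.76 = 98.1 dB.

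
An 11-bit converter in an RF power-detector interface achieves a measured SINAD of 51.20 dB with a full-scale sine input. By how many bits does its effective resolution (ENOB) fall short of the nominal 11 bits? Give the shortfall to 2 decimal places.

2.79 bits

N_eff = (51.20 − 1.76)/6.02 = 8.2126 bits.
Shortfall = 11 − 8.2126 = 2.7874 bits.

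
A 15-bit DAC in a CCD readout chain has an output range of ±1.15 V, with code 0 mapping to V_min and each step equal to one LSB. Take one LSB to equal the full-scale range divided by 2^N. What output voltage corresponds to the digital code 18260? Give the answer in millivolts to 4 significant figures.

131.7 mV

The full-scale span is 1.15 − (-1.15) = 2.3 V. LSB = 2.3 V / 2^15.
V_out = -1.15 + 18260 × (2.3/32768) V
      = -1.15 V + 1.28168 V = 0.131677 V.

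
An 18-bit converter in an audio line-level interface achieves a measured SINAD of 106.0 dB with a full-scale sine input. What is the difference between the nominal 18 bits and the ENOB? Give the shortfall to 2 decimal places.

ENOB = (SINAD − 1.76)/6.02 = (106.0 − 1.76)/6.02 = 17.3156 bits.
18 − 17.3156 = 0.68 bits below nominal.

0.68 bits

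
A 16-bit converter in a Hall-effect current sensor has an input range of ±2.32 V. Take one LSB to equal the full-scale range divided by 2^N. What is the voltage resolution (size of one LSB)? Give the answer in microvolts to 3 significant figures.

70.8 µV

Full-scale range = 2.32 V − (-2.32 V) = 4.64 V.
There are 2^16 = 65536 steps.
LSB = 4.64 V / 2^16 = 70.8 µV.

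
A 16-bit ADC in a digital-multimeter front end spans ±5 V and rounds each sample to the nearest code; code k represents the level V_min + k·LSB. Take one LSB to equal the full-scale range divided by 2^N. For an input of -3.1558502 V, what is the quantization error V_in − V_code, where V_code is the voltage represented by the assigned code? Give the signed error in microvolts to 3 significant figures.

The full-scale span is 5 − (-5) = 10 V. LSB = 10 V / 2^16 ≈ 152.6 µV.
(V_in − V_min)/LSB = (-3.1558502 − (-5)) × 65536/10 = 12085.8201 → nearest code k = 12086.
V_code = -5 + (12086/65536) × 10 = -3.1558227539 V.
V_in − V_code = -3.1558502 − (-3.1558227539) = −27.4 µV.

−27.4 µV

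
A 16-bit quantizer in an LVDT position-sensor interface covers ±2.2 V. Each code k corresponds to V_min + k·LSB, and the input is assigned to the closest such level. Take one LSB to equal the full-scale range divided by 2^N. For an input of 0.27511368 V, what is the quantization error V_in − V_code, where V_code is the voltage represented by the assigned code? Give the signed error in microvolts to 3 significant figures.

Range = 2.2 − (-2.2) = 4.4 V. LSB = 4.4 V / 2^16 ≈ 67.14 µV.
Position in LSBs: (0.27511368 − (-2.2)) × 65536/4.4 = 36865.6932; rounding gives k = 36866.
Reconstructed level: -2.2 + 36866 × 4.4/65536 V = 0.27513427734 V.
e = 0.27511368 − (0.27513427734) = −20.6 µV.

−20.6 µV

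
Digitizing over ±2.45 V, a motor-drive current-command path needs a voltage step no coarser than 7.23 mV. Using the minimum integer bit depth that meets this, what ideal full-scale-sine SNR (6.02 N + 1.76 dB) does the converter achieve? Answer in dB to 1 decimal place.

Span: 2.45 V − (-2.45 V) = 4.9 V.
Required number of levels: 4.9/7.23 mV = 677.73; smallest N with 2^N ≥ that is 10.
6.02(10) + 1.76 = 61.96 dB.

62.0 dB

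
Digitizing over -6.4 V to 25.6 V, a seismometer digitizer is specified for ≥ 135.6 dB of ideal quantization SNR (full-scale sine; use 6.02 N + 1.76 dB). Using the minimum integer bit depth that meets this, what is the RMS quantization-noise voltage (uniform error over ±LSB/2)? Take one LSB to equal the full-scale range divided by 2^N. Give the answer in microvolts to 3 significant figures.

1.10 µV

The full-scale span is 25.6 − (-6.4) = 32 V.
Required N = ⌈(135.6 − 1.76)/6.02⌉ = ⌈22.233⌉ = 23.
LSB = 32 V ÷ 2^23 = 32/8388608 V = 3.8147 µV.
V_rms = LSB/√12 = 1.10 µV.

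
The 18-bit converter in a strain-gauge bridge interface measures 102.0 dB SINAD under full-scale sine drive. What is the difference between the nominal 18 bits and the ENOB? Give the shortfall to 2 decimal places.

N_eff = (102.0 − 1.76)/6.02 = 16.6512 bits.
18 − 16.6512 = 1.35 bits below nominal.

1.35 bits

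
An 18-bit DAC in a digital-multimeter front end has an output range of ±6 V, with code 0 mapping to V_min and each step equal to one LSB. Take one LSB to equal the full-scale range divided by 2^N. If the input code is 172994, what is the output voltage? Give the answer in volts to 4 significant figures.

1.919 V

The full-scale span is 6 − (-6) = 12 V. LSB = 12 V / 2^18.
Output = V_min + (172994/262144) × range = -6 + 0.659920 × 12 V
      = -6 V + 7.91904 V = 1.91904 V.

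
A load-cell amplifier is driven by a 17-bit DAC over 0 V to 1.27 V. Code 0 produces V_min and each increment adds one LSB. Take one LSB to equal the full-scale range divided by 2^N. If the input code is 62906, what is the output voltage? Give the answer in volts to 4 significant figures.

0.6095 V

V_FS = 1.27 V. LSB = 1.27 V / 2^17.
Output = V_min + (62906/131072) × range = 0 + 0.479935 × 1.27 V
      = 0 V + 0.609517 V = 0.609517 V.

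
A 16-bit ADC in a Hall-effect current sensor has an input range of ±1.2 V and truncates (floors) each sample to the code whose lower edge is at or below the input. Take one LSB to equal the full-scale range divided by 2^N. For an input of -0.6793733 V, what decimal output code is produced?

Span: 1.2 V − (-1.2 V) = 2.4 V. LSB = 2.4 V / 2^16 ≈ 36.62 µV.
(V_in − V_min) × 2^16/range = (-0.6793733 − (-1.2)) × 65536/2.4 = 14216.580.
Floor → code = 14216.

14216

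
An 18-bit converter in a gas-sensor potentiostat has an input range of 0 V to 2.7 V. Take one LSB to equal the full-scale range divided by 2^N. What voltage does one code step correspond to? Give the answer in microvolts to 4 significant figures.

Span = 2.7 V.
There are 2^18 = 262144 steps.
LSB = 2.7 V / 2^18 = 10.30 µV.

10.30 µV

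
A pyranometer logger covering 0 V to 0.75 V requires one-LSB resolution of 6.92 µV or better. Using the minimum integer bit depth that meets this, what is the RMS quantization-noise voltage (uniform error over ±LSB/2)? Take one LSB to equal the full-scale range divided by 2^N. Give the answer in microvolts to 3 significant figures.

V_FS = 0.75 V.
Required number of levels: 0.75/6.92 µV = 108380; smallest N with 2^N ≥ that is 17.
LSB = 0.75 V / 2^17 = 5.7220 µV.
V_rms = LSB/√12 = 1.65 µV.

1.65 µV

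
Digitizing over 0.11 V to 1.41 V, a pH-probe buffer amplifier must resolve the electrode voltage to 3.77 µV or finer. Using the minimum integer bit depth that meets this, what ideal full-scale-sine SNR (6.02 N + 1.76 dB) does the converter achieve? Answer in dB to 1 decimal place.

Full-scale range = 1.41 V − (0.11 V) = 1.3 V.
Need 2^N ≥ 1.3 V / 3.77 µV = 344800 → N_min = 19.
6.02(19) + 1.76 = 116.14 dB.

116.1 dB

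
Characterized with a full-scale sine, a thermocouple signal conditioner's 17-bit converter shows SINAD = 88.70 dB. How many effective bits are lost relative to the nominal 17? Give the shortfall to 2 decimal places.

2.56 bits

ENOB = (SINAD − 1.76)/6.02 = (88.70 − 1.76)/6.02 = 14.4419 bits.
17 − 14.4419 = 2.56 bits below nominal.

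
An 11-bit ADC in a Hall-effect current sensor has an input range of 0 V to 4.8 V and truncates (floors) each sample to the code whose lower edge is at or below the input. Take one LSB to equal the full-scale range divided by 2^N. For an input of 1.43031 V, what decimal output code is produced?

Range is 4.8 V. LSB = 4.8 V / 2^11 ≈ 2.344 mV.
(V_in − V_min) × 2^11/range = (1.43031 − (0)) × 2048/4.8 = 610.266.
Floor → code = 610.

610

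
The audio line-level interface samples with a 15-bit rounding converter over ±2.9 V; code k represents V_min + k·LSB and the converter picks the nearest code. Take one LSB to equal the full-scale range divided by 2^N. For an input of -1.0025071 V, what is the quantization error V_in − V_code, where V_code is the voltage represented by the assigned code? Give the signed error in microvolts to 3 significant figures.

+32.0 µV

Range = 2.9 − (-2.9) = 5.8 V. LSB = 5.8 V / 2^15 ≈ 177.0 µV.
Position in LSBs: (-1.0025071 − (-2.9)) × 32768/5.8 = 10720.1806; rounding gives k = 10720.
V_code = -2.9 + (10720/32768) × 5.8 = -1.0025390625 V.
V_in − V_code = -1.0025071 − (-1.0025390625) = +32.0 µV.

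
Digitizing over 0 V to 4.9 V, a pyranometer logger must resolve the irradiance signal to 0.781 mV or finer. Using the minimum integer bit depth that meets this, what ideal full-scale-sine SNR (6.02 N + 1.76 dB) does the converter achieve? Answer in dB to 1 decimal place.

V_FS = 4.9 V.
4.9 V / 0.781 mV = 6274. Since 2^12 = 4096 and 2^13 = 8192, N = 13.
SNR = 6.02 × 13 + 1.76 = 80.02 dB.

80.0 dB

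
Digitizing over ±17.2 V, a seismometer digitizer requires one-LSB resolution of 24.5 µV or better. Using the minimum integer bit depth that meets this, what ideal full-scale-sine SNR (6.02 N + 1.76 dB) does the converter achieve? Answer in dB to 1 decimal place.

128.2 dB

Full-scale range = 17.2 V − (-17.2 V) = 34.4 V.
Required number of levels: 34.4/24.5 µV = 1.4041e6; smallest N with 2^N ≥ that is 21.
6.02(21) + 1.76 = 128.18 dB.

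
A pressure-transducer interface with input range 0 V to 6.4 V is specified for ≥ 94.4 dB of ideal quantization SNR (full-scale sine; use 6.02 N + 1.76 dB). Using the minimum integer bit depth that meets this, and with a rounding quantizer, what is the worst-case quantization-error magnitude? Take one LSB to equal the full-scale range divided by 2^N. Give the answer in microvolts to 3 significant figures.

Full-scale range = 6.4 V.
Required N = ⌈(94.4 − 1.76)/6.02⌉ = ⌈15.389⌉ = 16.
One LSB is 6.4 V / 65536 = 97.656 µV.
Max error for round-to-nearest is LSB/2 = 48.8 µV.

48.8 µV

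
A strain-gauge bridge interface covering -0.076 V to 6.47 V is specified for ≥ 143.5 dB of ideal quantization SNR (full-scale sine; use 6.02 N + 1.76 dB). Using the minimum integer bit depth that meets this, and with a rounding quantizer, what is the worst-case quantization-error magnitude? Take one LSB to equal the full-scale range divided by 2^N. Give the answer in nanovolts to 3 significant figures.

Full-scale range = 6.47 V − (-0.076 V) = 6.546 V.
N ≥ (143.5 − 1.76)/6.02 = 23.545 → N_min = 24.
One LSB is 6.546 V / 16777216 = 390.17 nV.
Max error for round-to-nearest is LSB/2 = 195 nV.

195 nV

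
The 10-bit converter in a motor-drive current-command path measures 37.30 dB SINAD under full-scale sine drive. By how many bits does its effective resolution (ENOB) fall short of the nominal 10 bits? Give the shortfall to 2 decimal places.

4.10 bits

ENOB = (SINAD − 1.76)/6.02 = (37.30 − 1.76)/6.02 = 5.9037 bits.
Lost resolution: 10 − 5.9037 = 4.0963 bits.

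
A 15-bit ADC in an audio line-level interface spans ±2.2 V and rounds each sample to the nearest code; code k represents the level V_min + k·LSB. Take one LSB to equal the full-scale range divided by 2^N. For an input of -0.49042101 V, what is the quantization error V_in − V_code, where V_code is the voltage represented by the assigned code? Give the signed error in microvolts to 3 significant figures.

Full-scale range = 2.2 V − (-2.2 V) = 4.4 V. LSB = 4.4 V / 2^15 ≈ 134.3 µV.
(-0.49042101 − (-2.2)) / LSB = 1.70957899 × 32768/4.4 = 12731.7010. Nearest integer: k = 12732.
Reconstructed level: -2.2 + 12732 × 4.4/32768 V = -0.49038085938 V.
e = -0.49042101 − (-0.49038085938) = −40.2 µV.

−40.2 µV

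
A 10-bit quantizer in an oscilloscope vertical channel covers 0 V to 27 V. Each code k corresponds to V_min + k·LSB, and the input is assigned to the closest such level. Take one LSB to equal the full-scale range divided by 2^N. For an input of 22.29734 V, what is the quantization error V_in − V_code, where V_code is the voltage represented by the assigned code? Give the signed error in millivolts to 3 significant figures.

−9.30 mV

Full-scale range = 27 V. LSB = 27 V / 2^10 ≈ 26.37 mV.
Position in LSBs: (22.29734 − (0)) × 1024/27 = 845.6473; rounding gives k = 846.
V_code = 0 + (846/1024) × 27 = 22.30664063 V.
Error = V_in − V_code = 22.29734 − (22.30664063) = −9.30 mV.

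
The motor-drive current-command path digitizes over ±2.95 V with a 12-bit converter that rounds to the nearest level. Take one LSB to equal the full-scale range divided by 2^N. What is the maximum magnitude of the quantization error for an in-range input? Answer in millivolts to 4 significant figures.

0.7202 mV

Range = 2.95 − (-2.95) = 5.9 V.
LSB = 5.9 V / 2^12 = 1.44043 mV.
Worst-case error for round-to-nearest is half an LSB: 0.7202 mV.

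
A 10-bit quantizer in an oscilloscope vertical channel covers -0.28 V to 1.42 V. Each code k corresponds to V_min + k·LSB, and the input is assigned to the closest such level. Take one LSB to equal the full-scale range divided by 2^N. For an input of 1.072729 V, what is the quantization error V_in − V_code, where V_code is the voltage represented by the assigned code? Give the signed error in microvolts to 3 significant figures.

−298 µV

The full-scale span is 1.42 − (-0.28) = 1.7 V. LSB = 1.7 V / 2^10 ≈ 1.660 mV.
(V_in − V_min)/LSB = (1.072729 − (-0.28)) × 1024/1.7 = 814.8203 → nearest code k = 815.
Reconstructed level: -0.28 + 815 × 1.7/1024 V = 1.073027344 V.
Error = V_in − V_code = 1.072729 − (1.073027344) = −298 µV.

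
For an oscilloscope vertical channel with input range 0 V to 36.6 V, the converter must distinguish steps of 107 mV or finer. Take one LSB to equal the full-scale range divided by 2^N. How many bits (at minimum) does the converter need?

9 bits

V_FS = 36.6 V.
Required number of levels: 36.6/107 mV = 342.06; smallest N with 2^N ≥ that is 9.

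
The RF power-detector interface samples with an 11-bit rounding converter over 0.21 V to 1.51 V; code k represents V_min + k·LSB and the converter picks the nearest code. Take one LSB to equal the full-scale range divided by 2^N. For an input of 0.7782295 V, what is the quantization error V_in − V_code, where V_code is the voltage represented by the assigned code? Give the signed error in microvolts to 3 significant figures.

Range = 1.51 − (0.21) = 1.3 V. LSB = 1.3 V / 2^11 ≈ 0.6348 mV.
(0.7782295 − (0.21)) / LSB = 0.5682295 × 2048/1.3 = 895.1800. Nearest integer: k = 895.
V_code = V_min + k × range/2^11 = 0.21 + 895 × 1.3/2048 = 0.7781152344 V.
e = 0.7782295 − (0.7781152344) = +114 µV.

+114 µV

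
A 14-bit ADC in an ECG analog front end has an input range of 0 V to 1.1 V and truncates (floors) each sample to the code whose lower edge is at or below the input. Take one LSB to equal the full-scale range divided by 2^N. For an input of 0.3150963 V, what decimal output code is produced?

4693

V_FS = 1.1 V. LSB = 1.1 V / 2^14 ≈ 67.14 µV.
V_in − V_min = 0.3150963 − (0) = 0.3150963 V.
Divide by LSB: 0.3150963 × 16384/1.1 = 4693.2162.
Truncating gives code 4693.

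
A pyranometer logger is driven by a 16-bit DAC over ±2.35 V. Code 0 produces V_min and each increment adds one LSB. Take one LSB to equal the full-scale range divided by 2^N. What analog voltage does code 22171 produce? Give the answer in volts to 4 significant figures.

Range = 2.35 − (-2.35) = 4.7 V. LSB = 4.7 V / 2^16.
V_out = V_min + code × LSB = -2.35 V + 22171 × 4.7 V / 65536
      = -2.35 V + 1.59002 V = -0.759978 V.

-0.7600 V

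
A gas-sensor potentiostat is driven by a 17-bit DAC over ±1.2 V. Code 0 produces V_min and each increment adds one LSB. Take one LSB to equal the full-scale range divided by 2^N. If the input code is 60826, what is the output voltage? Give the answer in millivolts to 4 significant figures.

Span: 1.2 V − (-1.2 V) = 2.4 V. LSB = 2.4 V / 2^17.
Output = V_min + (60826/131072) × range = -1.2 + 0.464066 × 2.4 V
      = -1.2 + 1.11376 = -0.0862427 V.

-86.24 mV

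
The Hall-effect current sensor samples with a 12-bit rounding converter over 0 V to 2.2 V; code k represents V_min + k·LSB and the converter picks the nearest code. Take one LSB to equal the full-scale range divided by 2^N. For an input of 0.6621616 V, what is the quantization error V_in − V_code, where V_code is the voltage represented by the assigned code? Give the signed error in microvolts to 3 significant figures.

Span = 2.2 V. LSB = 2.2 V / 2^12 ≈ 0.5371 mV.
(V_in − V_min)/LSB = (0.6621616 − (0)) × 4096/2.2 = 1232.8245 → nearest code k = 1233.
V_code = 0 + (1233/4096) × 2.2 = 0.6622558594 V.
Error = V_in − V_code = 0.6621616 − (0.6622558594) = −94.3 µV.

−94.3 µV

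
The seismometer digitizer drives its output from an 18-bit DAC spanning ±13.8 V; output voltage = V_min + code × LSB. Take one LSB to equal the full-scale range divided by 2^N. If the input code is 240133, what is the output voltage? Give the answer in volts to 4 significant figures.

11.48 V

The full-scale span is 13.8 − (-13.8) = 27.6 V. LSB = 27.6 V / 2^18.
Output = V_min + (240133/262144) × range = -13.8 + 0.916035 × 27.6 V
      = -13.8 + 25.2826 = 11.4826 V.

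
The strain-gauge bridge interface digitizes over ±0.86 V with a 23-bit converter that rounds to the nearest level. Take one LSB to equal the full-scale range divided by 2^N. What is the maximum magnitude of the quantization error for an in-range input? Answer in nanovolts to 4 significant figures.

102.5 nV

The full-scale span is 0.86 − (-0.86) = 1.72 V.
LSB = 1.72 V ÷ 2^23 = 1.72/8388608 V = 205.040 nV.
A rounding quantizer has |error| ≤ LSB/2 = 102.5 nV.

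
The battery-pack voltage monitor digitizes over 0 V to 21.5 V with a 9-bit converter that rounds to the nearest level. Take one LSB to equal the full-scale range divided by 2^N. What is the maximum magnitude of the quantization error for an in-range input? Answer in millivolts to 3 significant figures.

Full-scale range = 21.5 V.
LSB = 21.5 V / 2^9 = 41.992 mV.
|e|_max = LSB/2 = 21.0 mV.

21.0 mV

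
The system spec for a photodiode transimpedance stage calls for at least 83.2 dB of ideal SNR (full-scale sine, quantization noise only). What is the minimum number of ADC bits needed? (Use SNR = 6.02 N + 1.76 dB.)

N ≥ (83.2 − 1.76)/6.02 = 13.528 → N_min = 14.

14 bits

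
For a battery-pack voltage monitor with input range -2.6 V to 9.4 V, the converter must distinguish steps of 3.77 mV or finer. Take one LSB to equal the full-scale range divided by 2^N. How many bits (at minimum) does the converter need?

Span: 9.4 V − (-2.6 V) = 12 V.
Need 2^N ≥ 12 V / 3.77 mV = 3183 → N_min = 12.

12 bits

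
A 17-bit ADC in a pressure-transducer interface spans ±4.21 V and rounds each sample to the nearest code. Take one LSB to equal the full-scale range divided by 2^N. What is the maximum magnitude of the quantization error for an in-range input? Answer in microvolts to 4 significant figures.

Range = 4.21 − (-4.21) = 8.42 V.
Step size = 8.42/131072 V = 64.2395 µV.
A rounding quantizer has |error| ≤ LSB/2 = 32.12 µV.

32.12 µV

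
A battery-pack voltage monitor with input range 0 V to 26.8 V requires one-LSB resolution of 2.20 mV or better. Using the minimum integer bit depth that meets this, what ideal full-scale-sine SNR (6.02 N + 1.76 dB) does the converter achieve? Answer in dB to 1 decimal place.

86.0 dB

Span = 26.8 V.
Levels needed ≥ 26.8/2.20 mV = 12180. 2^14 = 16384 suffices, so N_min = 14.
6.02(14) + 1.76 = 86.04 dB.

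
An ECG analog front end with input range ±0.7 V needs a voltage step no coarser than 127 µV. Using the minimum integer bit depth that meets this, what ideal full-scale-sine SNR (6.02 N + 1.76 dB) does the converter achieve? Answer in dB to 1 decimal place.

Range = 0.7 − (-0.7) = 1.4 V.
Required number of levels: 1.4/127 µV = 11024; smallest N with 2^N ≥ that is 14.
Ideal SNR at N = 14: 6.02·14 + 1.76 = 86.0 dB.

86.0 dB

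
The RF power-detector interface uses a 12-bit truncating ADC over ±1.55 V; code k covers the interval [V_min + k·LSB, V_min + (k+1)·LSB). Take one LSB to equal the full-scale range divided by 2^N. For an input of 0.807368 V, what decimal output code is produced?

Range = 1.55 − (-1.55) = 3.1 V. LSB = 3.1 V / 2^12 ≈ 0.7568 mV.
(V_in − V_min) × 2^12/range = (0.807368 − (-1.55)) × 4096/3.1 = 3114.768.
Floor → code = 3114.

3114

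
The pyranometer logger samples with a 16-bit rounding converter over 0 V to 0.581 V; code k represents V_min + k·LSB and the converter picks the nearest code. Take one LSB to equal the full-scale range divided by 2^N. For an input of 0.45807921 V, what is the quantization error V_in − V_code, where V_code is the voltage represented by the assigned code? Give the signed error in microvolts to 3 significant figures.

−2.62 µV

Full-scale range = 0.581 V. LSB = 0.581 V / 2^16 ≈ 8.865 µV.
(0.45807921 − (0)) / LSB = 0.45807921 × 65536/0.581 = 51670.7041. Nearest integer: k = 51671.
V_code = V_min + k × range/2^16 = 0 + 51671 × 0.581/65536 = 0.45808183289 V.
V_in − V_code = 0.45807921 − (0.45808183289) = −2.62 µV.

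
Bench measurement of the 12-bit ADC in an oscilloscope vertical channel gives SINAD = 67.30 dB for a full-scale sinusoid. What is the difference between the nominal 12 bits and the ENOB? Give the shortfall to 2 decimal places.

1.11 bits

ENOB = (SINAD − 1.76)/6.02 = (67.30 − 1.76)/6.02 = 10.8870 bits.
Shortfall = 12 − 10.8870 = 1.1130 bits.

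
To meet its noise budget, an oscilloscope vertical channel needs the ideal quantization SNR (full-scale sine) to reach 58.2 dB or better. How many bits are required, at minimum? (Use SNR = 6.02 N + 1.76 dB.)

10 bits

Required N = ⌈(58.2 − 1.76)/6.02⌉ = ⌈9.375⌉ = 10.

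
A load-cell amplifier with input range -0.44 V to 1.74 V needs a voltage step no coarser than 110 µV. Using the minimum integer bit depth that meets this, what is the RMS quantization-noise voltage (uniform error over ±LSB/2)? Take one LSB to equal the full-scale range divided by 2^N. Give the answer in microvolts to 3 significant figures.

The full-scale span is 1.74 − (-0.44) = 2.18 V.
Need 2^N ≥ 2.18 V / 110 µV = 19820 → N_min = 15.
Step size = 2.18/32768 V = 66.528 µV.
RMS noise = LSB/√12 = 19.2 µV.

19.2 µV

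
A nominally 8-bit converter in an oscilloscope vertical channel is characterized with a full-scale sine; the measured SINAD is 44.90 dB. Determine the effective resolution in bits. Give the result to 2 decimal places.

7.17 bits

ENOB = (44.90 − 1.76)/6.02 = 7.1661 bits.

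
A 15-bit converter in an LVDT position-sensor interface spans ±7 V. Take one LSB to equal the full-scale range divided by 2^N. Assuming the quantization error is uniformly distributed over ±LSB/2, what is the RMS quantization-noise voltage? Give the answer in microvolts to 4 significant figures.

Full-scale range = 7 V − (-7 V) = 14 V.
One LSB is 14 V / 32768 = 427.246 µV.
For a uniform distribution on [−LSB/2, +LSB/2], V_rms = LSB/√12 = 427.246 µV/3.4641 = 123.3 µV.

123.3 µV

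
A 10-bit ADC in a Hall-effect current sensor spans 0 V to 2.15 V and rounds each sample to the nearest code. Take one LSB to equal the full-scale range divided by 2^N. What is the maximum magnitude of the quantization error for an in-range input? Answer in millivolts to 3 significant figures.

Span = 2.15 V.
Step size = 2.15/1024 V = 2.0996 mV.
A rounding quantizer has |error| ≤ LSB/2 = 1.05 mV.

1.05 mV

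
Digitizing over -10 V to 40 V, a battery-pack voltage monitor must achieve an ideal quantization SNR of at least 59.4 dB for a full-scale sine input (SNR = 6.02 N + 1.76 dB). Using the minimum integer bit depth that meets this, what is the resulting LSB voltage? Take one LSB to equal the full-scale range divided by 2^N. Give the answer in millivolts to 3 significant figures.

The full-scale span is 40 − (-10) = 50 V.
Solving 6.02 N ≥ 59.4 − 1.76: N ≥ 9.575. Round up → N = 10.
LSB = 50 V ÷ 2^10 = 50/1024 V = 48.8 mV.

48.8 mV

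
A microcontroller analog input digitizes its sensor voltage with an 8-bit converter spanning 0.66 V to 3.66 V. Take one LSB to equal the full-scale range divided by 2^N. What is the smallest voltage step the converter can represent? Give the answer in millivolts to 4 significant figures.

The full-scale span is 3.66 − (0.66) = 3 V.
There are 2^8 = 256 steps.
One LSB is 3 V / 256 = 11.72 mV.

11.72 mV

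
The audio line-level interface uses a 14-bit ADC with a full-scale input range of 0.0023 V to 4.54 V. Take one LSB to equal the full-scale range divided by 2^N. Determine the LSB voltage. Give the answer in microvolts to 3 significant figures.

Full-scale range = 4.54 V − (0.0023 V) = 4.5377 V.
2^14 = 16384 levels.
Step size = 4.5377/16384 V = 277 µV.

277 µV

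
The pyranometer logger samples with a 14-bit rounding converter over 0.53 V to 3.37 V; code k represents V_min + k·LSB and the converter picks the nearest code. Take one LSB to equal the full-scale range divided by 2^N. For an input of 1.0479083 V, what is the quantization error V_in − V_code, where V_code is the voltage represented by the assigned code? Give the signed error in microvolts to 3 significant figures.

The full-scale span is 3.37 − (0.53) = 2.84 V. LSB = 2.84 V / 2^14 ≈ 173.3 µV.
(1.0479083 − (0.53)) / LSB = 0.5179083 × 16384/2.84 = 2987.8203. Nearest integer: k = 2988.
Reconstructed level: 0.53 + 2988 × 2.84/16384 V = 1.0479394531 V.
V_in − V_code = 1.0479083 − (1.0479394531) = −31.2 µV.

−31.2 µV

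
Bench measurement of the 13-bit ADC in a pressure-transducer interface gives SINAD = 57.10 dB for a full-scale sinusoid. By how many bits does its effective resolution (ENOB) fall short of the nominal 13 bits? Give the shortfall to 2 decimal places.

3.81 bits

ENOB = (SINAD − 1.76)/6.02 = (57.10 − 1.76)/6.02 = 9.1927 bits.
13 − 9.1927 = 3.81 bits below nominal.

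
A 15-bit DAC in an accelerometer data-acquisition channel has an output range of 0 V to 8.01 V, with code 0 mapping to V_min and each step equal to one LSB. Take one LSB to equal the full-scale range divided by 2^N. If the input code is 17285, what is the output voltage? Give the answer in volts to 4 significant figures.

4.225 V

Range is 8.01 V. LSB = 8.01 V / 2^15.
Output = V_min + (17285/32768) × range = 0 + 0.527496 × 8.01 V
      = 0 + 4.22525 = 4.22525 V.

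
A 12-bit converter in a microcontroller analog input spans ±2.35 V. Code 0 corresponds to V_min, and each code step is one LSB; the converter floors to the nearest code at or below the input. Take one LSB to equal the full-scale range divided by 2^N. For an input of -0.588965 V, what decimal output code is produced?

1534

The full-scale span is 2.35 − (-2.35) = 4.7 V. LSB = 4.7 V / 2^12 ≈ 1.147 mV.
code = ⌊(V_in − V_min)/LSB⌋ = ⌊(V_in − V_min) × 2^12 / range⌋
     = ⌊(-0.588965 − (-2.35)) × 4096 / 4.7⌋ = ⌊1.761035 × 4096/4.7⌋
     = ⌊1534.723⌋ = 1534.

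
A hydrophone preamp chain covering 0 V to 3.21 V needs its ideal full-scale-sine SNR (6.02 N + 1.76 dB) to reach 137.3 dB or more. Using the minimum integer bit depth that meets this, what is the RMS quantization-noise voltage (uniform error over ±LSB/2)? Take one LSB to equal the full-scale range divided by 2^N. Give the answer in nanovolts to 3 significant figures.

110 nV

V_FS = 3.21 V.
6.02 N + 1.76 ≥ 137.3 gives N ≥ 22.515, so the minimum integer is 23.
LSB = 3.21 V / 2^23 = 382.66 nV.
RMS noise = LSB/√12 = 110 nV.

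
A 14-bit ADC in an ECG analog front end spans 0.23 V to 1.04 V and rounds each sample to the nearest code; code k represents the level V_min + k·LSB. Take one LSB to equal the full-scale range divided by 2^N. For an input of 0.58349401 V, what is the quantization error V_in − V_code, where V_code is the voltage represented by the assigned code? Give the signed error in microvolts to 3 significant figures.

+8.90 µV

The full-scale span is 1.04 − (0.23) = 0.81 V. LSB = 0.81 V / 2^14 ≈ 49.44 µV.
(V_in − V_min)/LSB = (0.58349401 − (0.23)) × 16384/0.81 = 7150.1801 → nearest code k = 7150.
Reconstructed level: 0.23 + 7150 × 0.81/16384 V = 0.58348510742 V.
e = 0.58349401 − (0.58348510742) = +8.90 µV.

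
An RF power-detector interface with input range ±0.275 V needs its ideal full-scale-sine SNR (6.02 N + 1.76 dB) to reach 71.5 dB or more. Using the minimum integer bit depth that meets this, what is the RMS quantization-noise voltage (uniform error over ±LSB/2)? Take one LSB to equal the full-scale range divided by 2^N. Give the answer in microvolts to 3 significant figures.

38.8 µV

Span: 0.275 V − (-0.275 V) = 0.55 V.
Solving 6.02 N ≥ 71.5 − 1.76: N ≥ 11.585. Round up → N = 12.
LSB = 0.55 V / 2^12 = 134.28 µV.
σ_q = LSB/√12 = 134.28 µV/3.4641 = 38.8 µV.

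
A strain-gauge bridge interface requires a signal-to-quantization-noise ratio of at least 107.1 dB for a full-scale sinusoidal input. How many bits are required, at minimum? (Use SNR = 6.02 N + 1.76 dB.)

18 bits

N ≥ (107.1 − 1.76)/6.02 = 17.498 → N_min = 18.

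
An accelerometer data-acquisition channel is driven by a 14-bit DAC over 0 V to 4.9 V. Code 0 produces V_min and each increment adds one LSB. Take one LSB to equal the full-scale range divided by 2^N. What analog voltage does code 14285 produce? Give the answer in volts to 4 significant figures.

Range is 4.9 V. LSB = 4.9 V / 2^14.
V_out = 0 + 14285 × (4.9/16384) V
      = 0 + 4.27225 = 4.27225 V.

4.272 V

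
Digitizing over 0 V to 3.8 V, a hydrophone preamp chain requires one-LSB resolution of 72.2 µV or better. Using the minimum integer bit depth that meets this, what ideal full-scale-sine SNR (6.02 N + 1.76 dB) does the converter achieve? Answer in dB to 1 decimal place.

98.1 dB

Range is 3.8 V.
Required number of levels: 3.8/72.2 µV = 52632; smallest N with 2^N ≥ that is 16.
Ideal SNR at N = 16: 6.02·16 + 1.76 = 98.1 dB.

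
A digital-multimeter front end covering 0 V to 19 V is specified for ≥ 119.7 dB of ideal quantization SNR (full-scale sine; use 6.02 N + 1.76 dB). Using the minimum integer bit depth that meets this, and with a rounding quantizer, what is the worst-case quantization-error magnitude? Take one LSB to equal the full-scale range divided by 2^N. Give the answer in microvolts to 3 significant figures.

9.06 µV

Span = 19 V.
Required N = ⌈(119.7 − 1.76)/6.02⌉ = ⌈19.591⌉ = 20.
One LSB is 19 V / 1048576 = 18.120 µV.
|e|_max = LSB/2 = 9.06 µV.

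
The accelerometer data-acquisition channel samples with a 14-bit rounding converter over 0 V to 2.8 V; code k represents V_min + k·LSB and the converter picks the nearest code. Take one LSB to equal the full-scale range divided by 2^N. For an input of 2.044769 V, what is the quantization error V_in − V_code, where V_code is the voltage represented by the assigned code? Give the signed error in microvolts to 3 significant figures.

−30.8 µV

Span = 2.8 V. LSB = 2.8 V / 2^14 ≈ 170.9 µV.
Position in LSBs: (2.044769 − (0)) × 16384/2.8 = 11964.8197; rounding gives k = 11965.
Reconstructed level: 0 + 11965 × 2.8/16384 V = 2.0447998047 V.
e = 2.044769 − (2.0447998047) = −30.8 µV.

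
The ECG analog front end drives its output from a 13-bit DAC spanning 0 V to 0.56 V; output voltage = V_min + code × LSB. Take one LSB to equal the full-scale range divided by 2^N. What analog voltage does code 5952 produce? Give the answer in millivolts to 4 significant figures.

Range is 0.56 V. LSB = 0.56 V / 2^13.
V_out = 0 + 5952 × (0.56/8192) V
      = 0 V + 0.406875 V = 0.406875 V.

406.9 mV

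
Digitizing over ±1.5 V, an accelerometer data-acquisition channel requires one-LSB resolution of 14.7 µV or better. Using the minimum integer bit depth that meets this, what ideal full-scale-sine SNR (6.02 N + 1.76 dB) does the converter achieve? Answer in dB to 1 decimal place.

Full-scale range = 1.5 V − (-1.5 V) = 3 V.
Need 2^N ≥ 3 V / 14.7 µV = 204100 → N_min = 18.
SNR = 6.02 × 18 + 1.76 = 110.12 dB.

110.1 dB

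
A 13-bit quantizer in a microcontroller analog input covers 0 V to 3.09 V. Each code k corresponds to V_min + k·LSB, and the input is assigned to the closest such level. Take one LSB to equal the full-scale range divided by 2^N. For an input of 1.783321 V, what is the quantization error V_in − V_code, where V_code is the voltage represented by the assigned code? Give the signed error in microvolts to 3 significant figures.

−67.7 µV

Range is 3.09 V. LSB = 3.09 V / 2^13 ≈ 377.2 µV.
Position in LSBs: (1.783321 − (0)) × 8192/3.09 = 4727.8206; rounding gives k = 4728.
Reconstructed level: 0 + 4728 × 3.09/8192 V = 1.783388672 V.
Error = V_in − V_code = 1.783321 − (1.783388672) = −67.7 µV.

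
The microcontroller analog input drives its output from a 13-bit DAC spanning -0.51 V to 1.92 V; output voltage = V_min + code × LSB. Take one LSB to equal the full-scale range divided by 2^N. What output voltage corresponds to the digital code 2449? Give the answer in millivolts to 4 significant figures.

216.4 mV

Range = 1.92 − (-0.51) = 2.43 V. LSB = 2.43 V / 2^13.
V_out = -0.51 + 2449 × (2.43/8192) V
      = -0.51 + 0.726449 = 0.216449 V.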